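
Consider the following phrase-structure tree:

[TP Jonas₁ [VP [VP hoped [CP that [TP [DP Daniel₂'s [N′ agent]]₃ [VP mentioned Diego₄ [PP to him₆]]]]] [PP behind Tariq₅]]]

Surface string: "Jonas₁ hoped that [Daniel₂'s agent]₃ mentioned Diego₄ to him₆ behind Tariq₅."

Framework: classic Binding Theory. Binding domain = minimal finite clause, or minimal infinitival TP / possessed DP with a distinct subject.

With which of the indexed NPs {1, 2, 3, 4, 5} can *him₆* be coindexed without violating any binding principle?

{1, 2, 5}

*him* is a pronoun, so Principle B applies: it must be free in its binding domain.
Binding domain of *him₆*: the embedded TP, whose subject is [Daniel₂'s agent]₃.
*Jonas₁* c-commands the pronoun but from outside its binding domain, and is not c-commanded by it → coindexation permitted.
*Daniel₂* and the pronoun do not c-command one another → neither Principle B nor Principle C is at stake; coindexation permitted.
*[Daniel₂'s agent]₃* c-commands the pronoun within its binding domain → coindexation would violate Principle B.
*Diego₄* c-commands the pronoun within its binding domain → coindexation would violate Principle B.
*Tariq₅* and the pronoun do not c-command one another → neither Principle B nor Principle C is at stake; coindexation permitted.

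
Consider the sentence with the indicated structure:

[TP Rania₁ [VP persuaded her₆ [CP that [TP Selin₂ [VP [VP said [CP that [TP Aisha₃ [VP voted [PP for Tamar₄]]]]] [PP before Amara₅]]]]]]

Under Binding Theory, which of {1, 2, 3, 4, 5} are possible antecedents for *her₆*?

none

*her* is a pronoun, so Principle B applies: it must be free in its binding domain.
Binding domain of *her₆*: the matrix TP, whose subject is Rania₁.
*Rania₁* c-commands the pronoun within its binding domain → coindexation would violate Principle B.
*Selin₂*: the pronoun c-commands this R-expression → coindexation would violate Principle C on *Selin₂*.
*Aisha₃*: the pronoun c-commands this R-expression → coindexation would violate Principle C on *Aisha₃*.
*Tamar₄*: the pronoun c-commands this R-expression → coindexation would violate Principle C on *Tamar₄*.
*Amara₅*: the pronoun c-commands this R-expression → coindexation would violate Principle C on *Amara₅*.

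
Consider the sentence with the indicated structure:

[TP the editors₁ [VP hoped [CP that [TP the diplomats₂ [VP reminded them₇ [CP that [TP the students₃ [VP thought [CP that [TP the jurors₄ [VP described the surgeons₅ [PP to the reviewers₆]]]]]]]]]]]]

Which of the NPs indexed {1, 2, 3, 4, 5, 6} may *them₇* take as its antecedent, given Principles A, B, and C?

*them* is a pronoun, so Principle B applies: it must be free in its binding domain.
Binding domain of *them₇*: the embedded TP, whose subject is the diplomats₂.
*the editors₁* c-commands the pronoun but from outside its binding domain, and is not c-commanded by it → coindexation permitted.
*the diplomats₂* c-commands the pronoun within its binding domain → coindexation would violate Principle B.
*the students₃*: the pronoun c-commands this R-expression → coindexation would violate Principle C on *the students₃*.
*the jurors₄*: the pronoun c-commands this R-expression → coindexation would violate Principle C on *the jurors₄*.
*the surgeons₅*: the pronoun c-commands this R-expression → coindexation would violate Principle C on *the surgeons₅*.
*the reviewers₆*: the pronoun c-commands this R-expression → coindexation would violate Principle C on *the reviewers₆*.

{1}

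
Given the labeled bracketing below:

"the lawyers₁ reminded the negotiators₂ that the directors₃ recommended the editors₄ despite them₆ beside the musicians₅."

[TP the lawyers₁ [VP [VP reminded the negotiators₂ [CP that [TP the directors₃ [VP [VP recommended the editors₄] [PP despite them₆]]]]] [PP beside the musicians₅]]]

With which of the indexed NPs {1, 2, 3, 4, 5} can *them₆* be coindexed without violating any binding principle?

{1, 2, 4, 5}

*them* is a pronoun, so Principle B applies: it must be free in its binding domain.
Binding domain of *them₆*: the embedded TP, whose subject is the directors₃.
*the lawyers₁* c-commands the pronoun but from outside its binding domain, and is not c-commanded by it → coindexation permitted.
*the negotiators₂* c-commands the pronoun but from outside its binding domain, and is not c-commanded by it → coindexation permitted.
*the directors₃* c-commands the pronoun within its binding domain → coindexation would violate Principle B.
*the editors₄* and the pronoun do not c-command one another → neither Principle B nor Principle C is at stake; coindexation permitted.
*the musicians₅* and the pronoun do not c-command one another → neither Principle B nor Principle C is at stake; coindexation permitted.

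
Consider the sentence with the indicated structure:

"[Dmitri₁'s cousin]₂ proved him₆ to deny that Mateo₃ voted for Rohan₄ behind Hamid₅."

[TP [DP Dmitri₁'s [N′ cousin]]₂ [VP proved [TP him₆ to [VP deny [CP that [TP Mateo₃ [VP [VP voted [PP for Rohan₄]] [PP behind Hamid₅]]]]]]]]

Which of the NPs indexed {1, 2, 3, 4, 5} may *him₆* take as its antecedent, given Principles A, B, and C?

{1}

*him* is a pronoun, so Principle B applies: it must be free in its binding domain.
Binding domain of *him₆*: the matrix TP, whose subject is [Dmitri₁'s cousin]₂.
*Dmitri₁* and the pronoun do not c-command one another → neither Principle B nor Principle C is at stake; coindexation permitted.
*[Dmitri₁'s cousin]₂* c-commands the pronoun within its binding domain → coindexation would violate Principle B.
*Mateo₃*: the pronoun c-commands this R-expression → coindexation would violate Principle C on *Mateo₃*.
*Rohan₄*: the pronoun c-commands this R-expression → coindexation would violate Principle C on *Rohan₄*.
*Hamid₅*: the pronoun c-commands this R-expression → coindexation would violate Principle C on *Hamid₅*.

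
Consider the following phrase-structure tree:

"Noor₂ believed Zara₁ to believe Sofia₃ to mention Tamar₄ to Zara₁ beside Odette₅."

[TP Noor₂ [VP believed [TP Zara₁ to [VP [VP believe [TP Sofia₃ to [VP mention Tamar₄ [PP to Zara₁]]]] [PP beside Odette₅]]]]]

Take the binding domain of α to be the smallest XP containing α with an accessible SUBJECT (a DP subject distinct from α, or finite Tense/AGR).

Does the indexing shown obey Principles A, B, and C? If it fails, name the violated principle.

Principle C

The two coindexed NPs are *Zara₁* (the higher occurrence) and *Zara₁* (the lower occurrence).
*Zara₁* (the lower occurrence) is an R-expression. Principle C requires it to be free everywhere.
*Zara₁* (the higher occurrence) c-commands it and carries the same index.
The R-expression is bound → Principle C violation.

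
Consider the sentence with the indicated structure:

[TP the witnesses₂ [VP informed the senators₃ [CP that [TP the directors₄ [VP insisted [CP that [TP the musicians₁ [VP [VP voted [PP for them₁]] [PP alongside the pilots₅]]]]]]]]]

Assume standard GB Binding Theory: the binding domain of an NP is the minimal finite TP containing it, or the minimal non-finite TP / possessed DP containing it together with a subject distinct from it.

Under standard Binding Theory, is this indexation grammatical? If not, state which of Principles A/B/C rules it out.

The two coindexed NPs are *the musicians₁* and *them₁*.
*them₁* is a pronoun. Its binding domain is the embedded TP, whose subject is the musicians₁.
*the musicians₁* c-commands it within that domain and carries the same index.
The pronoun is locally bound → Principle B violation.

Principle B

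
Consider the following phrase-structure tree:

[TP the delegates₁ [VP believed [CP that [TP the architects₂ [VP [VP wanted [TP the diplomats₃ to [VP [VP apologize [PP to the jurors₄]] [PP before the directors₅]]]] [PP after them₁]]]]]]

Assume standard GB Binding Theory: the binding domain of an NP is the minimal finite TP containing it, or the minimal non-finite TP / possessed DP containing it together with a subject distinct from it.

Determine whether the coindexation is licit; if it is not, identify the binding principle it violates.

The two coindexed NPs are *the delegates₁* and *them₁*.
*them₁* is a pronoun; its binding domain is the embedded TP, whose subject is the architects₂. Within that domain it is c-commanded only by *the architects₂*, which carries a different index — the pronoun is free locally, so Principle B holds.
*the delegates₁* is an R-expression; *them₁* does not c-command it, and no other NP shares its index, so Principle C is satisfied.
All principles are respected.

grammatical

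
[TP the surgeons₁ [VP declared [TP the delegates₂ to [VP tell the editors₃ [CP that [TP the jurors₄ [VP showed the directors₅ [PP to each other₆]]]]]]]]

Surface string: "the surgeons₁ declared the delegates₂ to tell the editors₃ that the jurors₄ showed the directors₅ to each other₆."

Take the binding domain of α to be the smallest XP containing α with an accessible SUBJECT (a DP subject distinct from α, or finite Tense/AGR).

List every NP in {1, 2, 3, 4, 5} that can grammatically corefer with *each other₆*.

*each other* is an anaphor, so Principle A applies: it must be bound in its binding domain.
Binding domain of *each other₆*: the embedded TP, whose subject is the jurors₄.
*the surgeons₁* c-commands the anaphor but is outside its binding domain → cannot satisfy Principle A.
*the delegates₂* c-commands the anaphor but is outside its binding domain → cannot satisfy Principle A.
*the editors₃* c-commands the anaphor but is outside its binding domain → cannot satisfy Principle A.
*the jurors₄* c-commands the anaphor within its binding domain → licit binder.
*the directors₅* c-commands the anaphor within its binding domain → licit binder.

{4, 5}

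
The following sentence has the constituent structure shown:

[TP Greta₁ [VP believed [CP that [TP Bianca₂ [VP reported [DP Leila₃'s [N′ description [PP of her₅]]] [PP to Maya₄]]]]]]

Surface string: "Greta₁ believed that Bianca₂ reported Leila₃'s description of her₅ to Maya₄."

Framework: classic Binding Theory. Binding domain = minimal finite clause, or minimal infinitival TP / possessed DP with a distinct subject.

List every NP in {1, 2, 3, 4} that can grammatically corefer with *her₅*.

*her* is a pronoun, so Principle B applies: it must be free in its binding domain.
Binding domain of *her₅*: the possessed DP, whose subject is Leila₃.
*Greta₁* c-commands the pronoun but from outside its binding domain, and is not c-commanded by it → coindexation permitted.
*Bianca₂* c-commands the pronoun but from outside its binding domain, and is not c-commanded by it → coindexation permitted.
*Leila₃* c-commands the pronoun within its binding domain → coindexation would violate Principle B.
*Maya₄* and the pronoun do not c-command one another → neither Principle B nor Principle C is at stake; coindexation permitted.

{1, 2, 4}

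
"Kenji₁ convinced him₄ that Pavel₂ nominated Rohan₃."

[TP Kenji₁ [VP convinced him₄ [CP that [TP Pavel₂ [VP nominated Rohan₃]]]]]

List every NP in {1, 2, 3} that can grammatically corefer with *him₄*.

*him* is a pronoun, so Principle B applies: it must be free in its binding domain.
Binding domain of *him₄*: the matrix TP, whose subject is Kenji₁.
*Kenji₁* c-commands the pronoun within its binding domain → coindexation would violate Principle B.
*Pavel₂*: the pronoun c-commands this R-expression → coindexation would violate Principle C on *Pavel₂*.
*Rohan₃*: the pronoun c-commands this R-expression → coindexation would violate Principle C on *Rohan₃*.

none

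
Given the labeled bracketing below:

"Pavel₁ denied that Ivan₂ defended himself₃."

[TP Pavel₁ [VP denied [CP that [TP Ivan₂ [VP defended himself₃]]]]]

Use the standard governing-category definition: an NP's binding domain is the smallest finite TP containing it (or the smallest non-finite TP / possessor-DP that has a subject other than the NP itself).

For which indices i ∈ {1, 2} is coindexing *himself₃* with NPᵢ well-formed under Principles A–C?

{2}

*himself* is an anaphor, so Principle A applies: it must be bound in its binding domain.
Binding domain of *himself₃*: the embedded TP, whose subject is Ivan₂.
*Pavel₁* c-commands the anaphor but is outside its binding domain → cannot satisfy Principle A.
*Ivan₂* c-commands the anaphor within its binding domain → licit binder.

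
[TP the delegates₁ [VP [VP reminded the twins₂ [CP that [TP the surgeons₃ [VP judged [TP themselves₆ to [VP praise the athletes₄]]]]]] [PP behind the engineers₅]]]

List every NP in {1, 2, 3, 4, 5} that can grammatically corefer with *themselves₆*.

{3}

*themselves* is an anaphor, so Principle A applies: it must be bound in its binding domain.
Binding domain of *themselves₆*: the embedded TP, whose subject is the surgeons₃.
*the delegates₁* c-commands the anaphor but is outside its binding domain → cannot satisfy Principle A.
*the twins₂* c-commands the anaphor but is outside its binding domain → cannot satisfy Principle A.
*the surgeons₃* c-commands the anaphor within its binding domain → licit binder.
*the athletes₄* does not c-command the anaphor → cannot bind it.
*the engineers₅* does not c-command the anaphor → cannot bind it.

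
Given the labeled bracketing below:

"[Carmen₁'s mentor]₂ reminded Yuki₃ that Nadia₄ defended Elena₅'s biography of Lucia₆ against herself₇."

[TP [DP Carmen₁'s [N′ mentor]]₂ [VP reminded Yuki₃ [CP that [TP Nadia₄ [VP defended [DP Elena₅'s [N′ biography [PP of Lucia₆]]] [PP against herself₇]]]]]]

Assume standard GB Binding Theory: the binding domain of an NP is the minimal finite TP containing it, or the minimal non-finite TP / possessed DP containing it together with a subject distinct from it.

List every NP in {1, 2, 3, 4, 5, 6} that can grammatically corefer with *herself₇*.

{4}

*herself* is an anaphor, so Principle A applies: it must be bound in its binding domain.
Binding domain of *herself₇*: the embedded TP, whose subject is Nadia₄.
*Carmen₁* does not c-command the anaphor → cannot bind it.
*[Carmen₁'s mentor]₂* c-commands the anaphor but is outside its binding domain → cannot satisfy Principle A.
*Yuki₃* c-commands the anaphor but is outside its binding domain → cannot satisfy Principle A.
*Nadia₄* c-commands the anaphor within its binding domain → licit binder.
*Elena₅* does not c-command the anaphor → cannot bind it.
*Lucia₆* does not c-command the anaphor → cannot bind it.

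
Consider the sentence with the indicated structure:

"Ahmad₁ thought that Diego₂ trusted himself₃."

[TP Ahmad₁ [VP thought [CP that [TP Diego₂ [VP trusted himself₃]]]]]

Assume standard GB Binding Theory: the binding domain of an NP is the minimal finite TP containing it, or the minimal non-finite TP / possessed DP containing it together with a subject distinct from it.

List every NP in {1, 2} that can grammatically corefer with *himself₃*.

{2}

*himself* is an anaphor, so Principle A applies: it must be bound in its binding domain.
Binding domain of *himself₃*: the embedded TP, whose subject is Diego₂.
*Ahmad₁* c-commands the anaphor but is outside its binding domain → cannot satisfy Principle A.
*Diego₂* c-commands the anaphor within its binding domain → licit binder.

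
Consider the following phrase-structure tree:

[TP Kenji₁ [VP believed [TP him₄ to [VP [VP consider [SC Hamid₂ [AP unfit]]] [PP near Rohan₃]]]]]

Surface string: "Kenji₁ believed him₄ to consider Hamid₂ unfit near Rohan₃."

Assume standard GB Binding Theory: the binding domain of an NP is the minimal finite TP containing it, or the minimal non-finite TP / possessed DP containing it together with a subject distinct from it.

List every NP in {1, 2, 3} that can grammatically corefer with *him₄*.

*him* is a pronoun, so Principle B applies: it must be free in its binding domain.
Binding domain of *him₄*: the matrix TP, whose subject is Kenji₁.
*Kenji₁* c-commands the pronoun within its binding domain → coindexation would violate Principle B.
*Hamid₂*: the pronoun c-commands this R-expression → coindexation would violate Principle C on *Hamid₂*.
*Rohan₃*: the pronoun c-commands this R-expression → coindexation would violate Principle C on *Rohan₃*.

none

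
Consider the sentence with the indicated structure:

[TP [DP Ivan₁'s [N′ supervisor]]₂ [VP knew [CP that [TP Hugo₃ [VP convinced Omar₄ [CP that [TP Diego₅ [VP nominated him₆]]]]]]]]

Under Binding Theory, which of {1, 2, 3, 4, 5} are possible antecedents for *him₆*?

{1, 2, 3, 4}

*him* is a pronoun, so Principle B applies: it must be free in its binding domain.
Binding domain of *him₆*: the embedded TP, whose subject is Diego₅.
*Ivan₁* and the pronoun do not c-command one another → neither Principle B nor Principle C is at stake; coindexation permitted.
*[Ivan₁'s supervisor]₂* c-commands the pronoun but from outside its binding domain, and is not c-commanded by it → coindexation permitted.
*Hugo₃* c-commands the pronoun but from outside its binding domain, and is not c-commanded by it → coindexation permitted.
*Omar₄* c-commands the pronoun but from outside its binding domain, and is not c-commanded by it → coindexation permitted.
*Diego₅* c-commands the pronoun within its binding domain → coindexation would violate Principle B.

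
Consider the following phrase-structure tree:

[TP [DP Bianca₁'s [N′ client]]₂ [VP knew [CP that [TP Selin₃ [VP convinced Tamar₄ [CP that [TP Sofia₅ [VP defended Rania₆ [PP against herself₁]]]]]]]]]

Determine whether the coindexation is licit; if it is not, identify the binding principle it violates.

Principle A

The two coindexed NPs are *Bianca₁* and *herself₁*.
*herself₁* is an anaphor. Principle A requires it to be bound within its binding domain — the embedded TP, whose subject is Sofia₅.
Within that domain it is c-commanded by *Sofia₅*, *Rania₆*, none of which share its index.
*Bianca₁* does not c-command the anaphor at all.
The anaphor is unbound in its domain → Principle A violation.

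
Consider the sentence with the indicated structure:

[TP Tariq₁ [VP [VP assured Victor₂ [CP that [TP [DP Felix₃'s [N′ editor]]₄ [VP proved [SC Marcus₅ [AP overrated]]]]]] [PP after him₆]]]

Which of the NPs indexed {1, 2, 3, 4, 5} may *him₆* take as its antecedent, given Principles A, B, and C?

{2, 3, 4, 5}

*him* is a pronoun, so Principle B applies: it must be free in its binding domain.
Binding domain of *him₆*: the matrix TP, whose subject is Tariq₁.
*Tariq₁* c-commands the pronoun within its binding domain → coindexation would violate Principle B.
*Victor₂* and the pronoun do not c-command one another → neither Principle B nor Principle C is at stake; coindexation permitted.
*Felix₃* and the pronoun do not c-command one another → neither Principle B nor Principle C is at stake; coindexation permitted.
*[Felix₃'s editor]₄* and the pronoun do not c-command one another → neither Principle B nor Principle C is at stake; coindexation permitted.
*Marcus₅* and the pronoun do not c-command one another → neither Principle B nor Principle C is at stake; coindexation permitted.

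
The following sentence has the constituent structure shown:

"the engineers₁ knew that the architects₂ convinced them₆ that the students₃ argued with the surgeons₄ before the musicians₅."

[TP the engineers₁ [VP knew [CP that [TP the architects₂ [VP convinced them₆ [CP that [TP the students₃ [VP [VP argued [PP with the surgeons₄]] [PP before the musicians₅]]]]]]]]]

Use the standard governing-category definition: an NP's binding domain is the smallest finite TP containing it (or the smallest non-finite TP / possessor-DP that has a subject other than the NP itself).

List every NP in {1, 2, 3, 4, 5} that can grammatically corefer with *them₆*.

{1}

*them* is a pronoun, so Principle B applies: it must be free in its binding domain.
Binding domain of *them₆*: the embedded TP, whose subject is the architects₂.
*the engineers₁* c-commands the pronoun but from outside its binding domain, and is not c-commanded by it → coindexation permitted.
*the architects₂* c-commands the pronoun within its binding domain → coindexation would violate Principle B.
*the students₃*: the pronoun c-commands this R-expression → coindexation would violate Principle C on *the students₃*.
*the surgeons₄*: the pronoun c-commands this R-expression → coindexation would violate Principle C on *the surgeons₄*.
*the musicians₅*: the pronoun c-commands this R-expression → coindexation would violate Principle C on *the musicians₅*.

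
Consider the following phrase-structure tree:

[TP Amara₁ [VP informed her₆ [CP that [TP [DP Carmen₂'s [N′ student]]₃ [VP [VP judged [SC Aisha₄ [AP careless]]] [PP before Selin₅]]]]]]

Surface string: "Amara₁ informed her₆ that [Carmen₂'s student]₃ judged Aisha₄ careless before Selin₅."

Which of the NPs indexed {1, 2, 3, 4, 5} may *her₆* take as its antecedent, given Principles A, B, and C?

none

*her* is a pronoun, so Principle B applies: it must be free in its binding domain.
Binding domain of *her₆*: the matrix TP, whose subject is Amara₁.
*Amara₁* c-commands the pronoun within its binding domain → coindexation would violate Principle B.
*Carmen₂*: the pronoun c-commands this R-expression → coindexation would violate Principle C on *Carmen₂*.
*[Carmen₂'s student]₃*: the pronoun c-commands this R-expression → coindexation would violate Principle C on *[Carmen₂'s student]₃*.
*Aisha₄*: the pronoun c-commands this R-expression → coindexation would violate Principle C on *Aisha₄*.
*Selin₅*: the pronoun c-commands this R-expression → coindexation would violate Principle C on *Selin₅*.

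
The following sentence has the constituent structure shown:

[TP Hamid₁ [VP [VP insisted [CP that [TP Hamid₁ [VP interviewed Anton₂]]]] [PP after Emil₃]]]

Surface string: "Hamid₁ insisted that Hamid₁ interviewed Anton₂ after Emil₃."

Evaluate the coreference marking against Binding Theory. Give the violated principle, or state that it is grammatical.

Principle C

The two coindexed NPs are *Hamid₁* (the lower occurrence) and *Hamid₁* (the higher occurrence).
*Hamid₁* (the lower occurrence) is an R-expression. Principle C requires it to be free everywhere.
*Hamid₁* (the higher occurrence) c-commands it and carries the same index.
The R-expression is bound → Principle C violation.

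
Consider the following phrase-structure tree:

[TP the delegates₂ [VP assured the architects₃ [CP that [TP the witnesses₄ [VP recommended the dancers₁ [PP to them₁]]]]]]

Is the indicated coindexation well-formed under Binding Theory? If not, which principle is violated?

Principle B

The two coindexed NPs are *the dancers₁* and *them₁*.
*them₁* is a pronoun. Its binding domain is the embedded TP, whose subject is the witnesses₄.
*the dancers₁* c-commands it within that domain and carries the same index.
The pronoun is locally bound → Principle B violation.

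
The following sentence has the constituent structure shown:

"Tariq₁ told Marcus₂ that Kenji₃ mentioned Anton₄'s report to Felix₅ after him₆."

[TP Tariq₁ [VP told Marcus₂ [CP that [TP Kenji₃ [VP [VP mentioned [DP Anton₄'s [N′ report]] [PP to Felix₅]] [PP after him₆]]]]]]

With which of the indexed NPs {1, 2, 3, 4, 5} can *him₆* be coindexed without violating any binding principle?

{1, 2, 4, 5}

*him* is a pronoun, so Principle B applies: it must be free in its binding domain.
Binding domain of *him₆*: the embedded TP, whose subject is Kenji₃.
*Tariq₁* c-commands the pronoun but from outside its binding domain, and is not c-commanded by it → coindexation permitted.
*Marcus₂* c-commands the pronoun but from outside its binding domain, and is not c-commanded by it → coindexation permitted.
*Kenji₃* c-commands the pronoun within its binding domain → coindexation would violate Principle B.
*Anton₄* and the pronoun do not c-command one another → neither Principle B nor Principle C is at stake; coindexation permitted.
*Felix₅* and the pronoun do not c-command one another → neither Principle B nor Principle C is at stake; coindexation permitted.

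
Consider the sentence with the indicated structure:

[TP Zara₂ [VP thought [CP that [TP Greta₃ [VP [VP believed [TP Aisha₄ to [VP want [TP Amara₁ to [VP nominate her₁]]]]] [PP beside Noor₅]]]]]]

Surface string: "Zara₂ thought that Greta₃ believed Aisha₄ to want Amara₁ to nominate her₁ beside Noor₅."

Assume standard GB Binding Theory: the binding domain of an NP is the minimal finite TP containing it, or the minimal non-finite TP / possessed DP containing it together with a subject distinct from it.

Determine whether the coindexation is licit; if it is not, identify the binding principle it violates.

The two coindexed NPs are *Amara₁* and *her₁*.
*her₁* is a pronoun. Its binding domain is the embedded TP, whose subject is Amara₁.
*Amara₁* c-commands it within that domain and carries the same index.
The pronoun is locally bound → Principle B violation.

Principle B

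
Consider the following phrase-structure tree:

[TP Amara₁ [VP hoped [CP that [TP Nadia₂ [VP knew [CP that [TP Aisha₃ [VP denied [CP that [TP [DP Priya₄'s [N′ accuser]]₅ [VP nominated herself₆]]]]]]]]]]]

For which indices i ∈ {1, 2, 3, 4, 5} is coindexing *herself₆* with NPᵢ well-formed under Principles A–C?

{5}

*herself* is an anaphor, so Principle A applies: it must be bound in its binding domain.
Binding domain of *herself₆*: the embedded TP, whose subject is [Priya₄'s accuser]₅.
*Amara₁* c-commands the anaphor but is outside its binding domain → cannot satisfy Principle A.
*Nadia₂* c-commands the anaphor but is outside its binding domain → cannot satisfy Principle A.
*Aisha₃* c-commands the anaphor but is outside its binding domain → cannot satisfy Principle A.
*Priya₄* does not c-command the anaphor → cannot bind it.
*[Priya₄'s accuser]₅* c-commands the anaphor within its binding domain → licit binder.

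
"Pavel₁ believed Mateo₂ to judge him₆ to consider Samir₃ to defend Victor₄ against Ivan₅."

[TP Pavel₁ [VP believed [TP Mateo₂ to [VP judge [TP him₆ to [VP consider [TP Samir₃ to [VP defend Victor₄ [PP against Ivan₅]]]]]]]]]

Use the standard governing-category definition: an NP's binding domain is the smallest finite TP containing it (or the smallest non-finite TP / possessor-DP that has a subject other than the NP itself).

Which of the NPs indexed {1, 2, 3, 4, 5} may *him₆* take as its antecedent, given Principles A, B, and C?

*him* is a pronoun, so Principle B applies: it must be free in its binding domain.
Binding domain of *him₆*: the embedded TP, whose subject is Mateo₂.
*Pavel₁* c-commands the pronoun but from outside its binding domain, and is not c-commanded by it → coindexation permitted.
*Mateo₂* c-commands the pronoun within its binding domain → coindexation would violate Principle B.
*Samir₃*: the pronoun c-commands this R-expression → coindexation would violate Principle C on *Samir₃*.
*Victor₄*: the pronoun c-commands this R-expression → coindexation would violate Principle C on *Victor₄*.
*Ivan₅*: the pronoun c-commands this R-expression → coindexation would violate Principle C on *Ivan₅*.

{1}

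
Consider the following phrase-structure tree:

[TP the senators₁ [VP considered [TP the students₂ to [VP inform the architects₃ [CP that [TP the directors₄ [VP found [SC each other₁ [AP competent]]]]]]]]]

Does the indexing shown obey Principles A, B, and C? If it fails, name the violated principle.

The two coindexed NPs are *the senators₁* and *each other₁*.
*each other₁* is an anaphor. Principle A requires it to be bound within its binding domain — the embedded TP, whose subject is the directors₄.
Within that domain it is c-commanded by *the directors₄*, which does not share its index.
*the senators₁* does c-command the anaphor, but from outside its binding domain.
The anaphor is unbound in its domain → Principle A violation.

Principle A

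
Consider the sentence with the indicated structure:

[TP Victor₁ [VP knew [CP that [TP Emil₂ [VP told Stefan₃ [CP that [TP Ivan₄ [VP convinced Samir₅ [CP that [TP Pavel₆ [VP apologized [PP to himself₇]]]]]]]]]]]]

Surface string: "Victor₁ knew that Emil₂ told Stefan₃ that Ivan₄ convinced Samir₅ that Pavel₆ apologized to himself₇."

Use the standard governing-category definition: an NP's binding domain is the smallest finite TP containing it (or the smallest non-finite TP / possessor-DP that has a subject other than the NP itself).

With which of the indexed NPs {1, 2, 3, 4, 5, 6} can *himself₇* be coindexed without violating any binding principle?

*himself* is an anaphor, so Principle A applies: it must be bound in its binding domain.
Binding domain of *himself₇*: the embedded TP, whose subject is Pavel₆.
*Victor₁* c-commands the anaphor but is outside its binding domain → cannot satisfy Principle A.
*Emil₂* c-commands the anaphor but is outside its binding domain → cannot satisfy Principle A.
*Stefan₃* c-commands the anaphor but is outside its binding domain → cannot satisfy Principle A.
*Ivan₄* c-commands the anaphor but is outside its binding domain → cannot satisfy Principle A.
*Samir₅* c-commands the anaphor but is outside its binding domain → cannot satisfy Principle A.
*Pavel₆* c-commands the anaphor within its binding domain → licit binder.

{6}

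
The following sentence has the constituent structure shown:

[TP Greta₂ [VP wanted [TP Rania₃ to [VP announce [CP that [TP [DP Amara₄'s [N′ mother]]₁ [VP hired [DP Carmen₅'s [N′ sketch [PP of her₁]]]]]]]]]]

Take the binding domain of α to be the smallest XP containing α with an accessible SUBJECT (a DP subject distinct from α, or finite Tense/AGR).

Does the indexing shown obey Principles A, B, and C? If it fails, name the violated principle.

grammatical

The two coindexed NPs are *[Amara₄'s mother]₁* and *her₁*.
*her₁* is a pronoun; its binding domain is the possessed DP, whose subject is Carmen₅. Within that domain it is c-commanded only by *Carmen₅*, which carries a different index — the pronoun is free locally, so Principle B holds.
*[Amara₄'s mother]₁* is an R-expression; *her₁* does not c-command it, and no other NP shares its index, so Principle C is satisfied.
All principles are respected.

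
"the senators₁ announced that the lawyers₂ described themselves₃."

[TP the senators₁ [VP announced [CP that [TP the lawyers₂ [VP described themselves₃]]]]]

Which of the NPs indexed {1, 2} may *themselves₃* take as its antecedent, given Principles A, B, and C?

*themselves* is an anaphor, so Principle A applies: it must be bound in its binding domain.
Binding domain of *themselves₃*: the embedded TP, whose subject is the lawyers₂.
*the senators₁* c-commands the anaphor but is outside its binding domain → cannot satisfy Principle A.
*the lawyers₂* c-commands the anaphor within its binding domain → licit binder.

{2}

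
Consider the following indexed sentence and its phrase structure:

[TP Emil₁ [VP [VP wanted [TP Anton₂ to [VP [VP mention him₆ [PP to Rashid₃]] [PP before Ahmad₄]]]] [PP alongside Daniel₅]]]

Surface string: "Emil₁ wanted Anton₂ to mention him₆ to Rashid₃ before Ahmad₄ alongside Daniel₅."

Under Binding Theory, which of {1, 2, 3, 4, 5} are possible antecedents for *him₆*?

{1, 4, 5}

*him* is a pronoun, so Principle B applies: it must be free in its binding domain.
Binding domain of *him₆*: the embedded TP, whose subject is Anton₂.
*Emil₁* c-commands the pronoun but from outside its binding domain, and is not c-commanded by it → coindexation permitted.
*Anton₂* c-commands the pronoun within its binding domain → coindexation would violate Principle B.
*Rashid₃*: the pronoun c-commands this R-expression → coindexation would violate Principle C on *Rashid₃*.
*Ahmad₄* and the pronoun do not c-command one another → neither Principle B nor Principle C is at stake; coindexation permitted.
*Daniel₅* and the pronoun do not c-command one another → neither Principle B nor Principle C is at stake; coindexation permitted.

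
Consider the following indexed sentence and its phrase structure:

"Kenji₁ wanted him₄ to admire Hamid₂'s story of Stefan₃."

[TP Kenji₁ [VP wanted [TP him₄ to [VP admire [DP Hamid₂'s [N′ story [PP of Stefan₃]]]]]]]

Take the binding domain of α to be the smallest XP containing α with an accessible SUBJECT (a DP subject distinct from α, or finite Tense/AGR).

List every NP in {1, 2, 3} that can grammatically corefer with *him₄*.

none

*him* is a pronoun, so Principle B applies: it must be free in its binding domain.
Binding domain of *him₄*: the matrix TP, whose subject is Kenji₁.
*Kenji₁* c-commands the pronoun within its binding domain → coindexation would violate Principle B.
*Hamid₂*: the pronoun c-commands this R-expression → coindexation would violate Principle C on *Hamid₂*.
*Stefan₃*: the pronoun c-commands this R-expression → coindexation would violate Principle C on *Stefan₃*.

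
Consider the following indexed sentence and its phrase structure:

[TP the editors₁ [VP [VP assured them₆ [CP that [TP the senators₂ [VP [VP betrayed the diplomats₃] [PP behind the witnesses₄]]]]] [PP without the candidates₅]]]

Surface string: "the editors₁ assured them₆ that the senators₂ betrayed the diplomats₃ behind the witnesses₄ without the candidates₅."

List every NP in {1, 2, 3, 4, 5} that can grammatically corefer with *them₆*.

{5}

*them* is a pronoun, so Principle B applies: it must be free in its binding domain.
Binding domain of *them₆*: the matrix TP, whose subject is the editors₁.
*the editors₁* c-commands the pronoun within its binding domain → coindexation would violate Principle B.
*the senators₂*: the pronoun c-commands this R-expression → coindexation would violate Principle C on *the senators₂*.
*the diplomats₃*: the pronoun c-commands this R-expression → coindexation would violate Principle C on *the diplomats₃*.
*the witnesses₄*: the pronoun c-commands this R-expression → coindexation would violate Principle C on *the witnesses₄*.
*the candidates₅* and the pronoun do not c-command one another → neither Principle B nor Principle C is at stake; coindexation permitted.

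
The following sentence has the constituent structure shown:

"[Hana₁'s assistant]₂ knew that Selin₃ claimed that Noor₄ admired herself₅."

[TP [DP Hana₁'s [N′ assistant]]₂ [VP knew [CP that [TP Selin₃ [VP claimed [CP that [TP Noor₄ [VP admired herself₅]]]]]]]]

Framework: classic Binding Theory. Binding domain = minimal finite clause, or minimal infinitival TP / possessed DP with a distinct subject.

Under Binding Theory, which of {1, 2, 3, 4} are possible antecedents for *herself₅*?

{4}

*herself* is an anaphor, so Principle A applies: it must be bound in its binding domain.
Binding domain of *herself₅*: the embedded TP, whose subject is Noor₄.
*Hana₁* does not c-command the anaphor → cannot bind it.
*[Hana₁'s assistant]₂* c-commands the anaphor but is outside its binding domain → cannot satisfy Principle A.
*Selin₃* c-commands the anaphor but is outside its binding domain → cannot satisfy Principle A.
*Noor₄* c-commands the anaphor within its binding domain → licit binder.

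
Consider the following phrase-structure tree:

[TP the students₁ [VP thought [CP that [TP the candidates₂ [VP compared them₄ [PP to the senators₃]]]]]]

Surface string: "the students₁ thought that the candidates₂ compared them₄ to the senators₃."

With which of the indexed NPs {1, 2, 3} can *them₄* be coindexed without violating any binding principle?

{1}

*them* is a pronoun, so Principle B applies: it must be free in its binding domain.
Binding domain of *them₄*: the embedded TP, whose subject is the candidates₂.
*the students₁* c-commands the pronoun but from outside its binding domain, and is not c-commanded by it → coindexation permitted.
*the candidates₂* c-commands the pronoun within its binding domain → coindexation would violate Principle B.
*the senators₃*: the pronoun c-commands this R-expression → coindexation would violate Principle C on *the senators₃*.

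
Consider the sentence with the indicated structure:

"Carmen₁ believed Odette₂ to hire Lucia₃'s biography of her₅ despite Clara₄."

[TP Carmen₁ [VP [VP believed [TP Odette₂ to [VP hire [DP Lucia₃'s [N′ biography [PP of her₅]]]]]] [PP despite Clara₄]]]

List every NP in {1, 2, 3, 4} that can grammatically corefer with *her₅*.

{1, 2, 4}

*her* is a pronoun, so Principle B applies: it must be free in its binding domain.
Binding domain of *her₅*: the possessed DP, whose subject is Lucia₃.
*Carmen₁* c-commands the pronoun but from outside its binding domain, and is not c-commanded by it → coindexation permitted.
*Odette₂* c-commands the pronoun but from outside its binding domain, and is not c-commanded by it → coindexation permitted.
*Lucia₃* c-commands the pronoun within its binding domain → coindexation would violate Principle B.
*Clara₄* and the pronoun do not c-command one another → neither Principle B nor Principle C is at stake; coindexation permitted.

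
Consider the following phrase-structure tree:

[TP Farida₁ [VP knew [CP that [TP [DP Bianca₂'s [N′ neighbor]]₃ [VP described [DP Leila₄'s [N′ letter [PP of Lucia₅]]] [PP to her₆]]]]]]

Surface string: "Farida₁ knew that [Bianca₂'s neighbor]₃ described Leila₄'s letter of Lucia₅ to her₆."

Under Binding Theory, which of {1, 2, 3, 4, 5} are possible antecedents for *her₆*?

{1, 2, 4, 5}

*her* is a pronoun, so Principle B applies: it must be free in its binding domain.
Binding domain of *her₆*: the embedded TP, whose subject is [Bianca₂'s neighbor]₃.
*Farida₁* c-commands the pronoun but from outside its binding domain, and is not c-commanded by it → coindexation permitted.
*Bianca₂* and the pronoun do not c-command one another → neither Principle B nor Principle C is at stake; coindexation permitted.
*[Bianca₂'s neighbor]₃* c-commands the pronoun within its binding domain → coindexation would violate Principle B.
*Leila₄* and the pronoun do not c-command one another → neither Principle B nor Principle C is at stake; coindexation permitted.
*Lucia₅* and the pronoun do not c-command one another → neither Principle B nor Principle C is at stake; coindexation permitted.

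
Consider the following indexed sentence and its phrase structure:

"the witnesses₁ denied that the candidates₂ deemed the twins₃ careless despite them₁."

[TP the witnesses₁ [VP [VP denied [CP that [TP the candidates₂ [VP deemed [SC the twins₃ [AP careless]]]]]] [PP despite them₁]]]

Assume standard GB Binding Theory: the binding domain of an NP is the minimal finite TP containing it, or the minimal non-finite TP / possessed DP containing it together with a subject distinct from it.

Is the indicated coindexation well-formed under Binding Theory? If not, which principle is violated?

Principle B

The two coindexed NPs are *the witnesses₁* and *them₁*.
*them₁* is a pronoun. Its binding domain is the matrix TP, whose subject is the witnesses₁.
*the witnesses₁* c-commands it within that domain and carries the same index.
The pronoun is locally bound → Principle B violation.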